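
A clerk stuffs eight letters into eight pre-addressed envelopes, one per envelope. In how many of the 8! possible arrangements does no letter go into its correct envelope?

14833

Recurrence: !8 = 8·!7 + (-1)^8.
!8 = 8·1854 + 1 = 14833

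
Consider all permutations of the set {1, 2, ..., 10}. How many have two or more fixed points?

958879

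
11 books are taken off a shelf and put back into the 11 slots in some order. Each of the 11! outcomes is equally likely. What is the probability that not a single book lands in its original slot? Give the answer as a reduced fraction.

Favorable outcomes: !11 = 14684570.
Total outcomes: 11! = 39916800.
Probability = 14684570/39916800 = 1468457/3991680.

1468457/3991680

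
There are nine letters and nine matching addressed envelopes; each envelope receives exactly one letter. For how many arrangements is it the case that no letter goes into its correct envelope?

The number of derangements of 9 is !9 = Σ_{k=0}^{9} (-1)^k·9!/k!
= 9! - 9!/1! + 9!/2! - 9!/3! + 9!/4! - 9!/5! + 9!/6! - 9!/7! + 9!/8! - 9!/9!
= 362880 - 362880 + 181440 - 60480 + 15120 - 3024 + 504 - 72 + 9 - 1
= 133496

133496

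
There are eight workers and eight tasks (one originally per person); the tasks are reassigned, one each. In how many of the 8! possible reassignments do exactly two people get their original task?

Pick the 2 fixed positions: C(8,2) = 28 ways.
The remaining 6 must be deranged: !6 = 265.
Total: 28 × 265 = 7420.

7420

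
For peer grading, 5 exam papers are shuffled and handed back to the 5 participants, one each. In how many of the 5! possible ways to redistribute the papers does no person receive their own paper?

By inclusion-exclusion, !5 = Σ (-1)^k · 5!/k! for k=0..5
= 5! - 5!/1! + 5!/2! - 5!/3! + 5!/4! - 5!/5!
= 120 - 120 + 60 - 20 + 5 - 1
= 44

44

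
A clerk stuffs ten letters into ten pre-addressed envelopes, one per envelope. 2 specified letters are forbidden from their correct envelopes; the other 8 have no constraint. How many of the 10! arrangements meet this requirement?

Let A_j be the event that the j-th constrained one is fixed. By inclusion-exclusion over the 2 events:
Σ_{j=0}^{2} (-1)^j C(2,j)(10-j)!
= C(2,0)·10! - C(2,1)·9! + C(2,2)·8!
= 3628800 - 725760 + 40320
= 2943360

2943360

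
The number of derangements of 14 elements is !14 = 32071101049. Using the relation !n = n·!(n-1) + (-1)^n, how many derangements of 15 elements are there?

481066515734

!15 = 15·32071101049 - 1 = 481066515734.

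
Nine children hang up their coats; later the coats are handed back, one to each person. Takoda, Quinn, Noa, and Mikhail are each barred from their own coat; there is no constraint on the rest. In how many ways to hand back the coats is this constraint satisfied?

229080

Inclusion-exclusion on the 4 forbidden self-matches:
Σ_{j=0}^{4} (-1)^j C(4,j)(9-j)!
= C(4,0)·9! - C(4,1)·8! + C(4,2)·7! - C(4,3)·6! + C(4,4)·5!
= 362880 - 161280 + 30240 - 2880 + 120
= 229080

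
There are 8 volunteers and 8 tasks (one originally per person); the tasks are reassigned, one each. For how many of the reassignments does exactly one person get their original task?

14832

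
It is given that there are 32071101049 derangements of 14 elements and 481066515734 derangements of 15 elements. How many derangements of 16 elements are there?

7697064251745

D_16 = (16-1)·(D_15 + D_14) = 15·(481066515734 + 32071101049) = 15·513137616783 = 7697064251745.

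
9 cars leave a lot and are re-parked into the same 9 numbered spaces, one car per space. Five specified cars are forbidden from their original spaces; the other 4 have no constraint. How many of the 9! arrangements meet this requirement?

Let A_j be the event that the j-th constrained one is fixed. By inclusion-exclusion over the 5 events:
Σ_{j=0}^{5} (-1)^j C(5,j)(9-j)!
= C(5,0)·9! - C(5,1)·8! + C(5,2)·7! - C(5,3)·6! + C(5,4)·5! - C(5,5)·4!
= 362880 - 201600 + 50400 - 7200 + 600 - 24
= 205056

205056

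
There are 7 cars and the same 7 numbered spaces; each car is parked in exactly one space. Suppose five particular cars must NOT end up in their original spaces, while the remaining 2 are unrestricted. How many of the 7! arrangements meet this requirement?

2428

Let A_j be the event that the j-th constrained one is fixed. By inclusion-exclusion over the 5 events:
Σ_{j=0}^{5} (-1)^j C(5,j)(7-j)!
= C(5,0)·7! - C(5,1)·6! + C(5,2)·5! - C(5,3)·4! + C(5,4)·3! - C(5,5)·2!
= 5040 - 3600 + 1200 - 240 + 30 - 2
= 2428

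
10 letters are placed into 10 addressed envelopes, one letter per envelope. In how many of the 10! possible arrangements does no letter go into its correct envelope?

1334961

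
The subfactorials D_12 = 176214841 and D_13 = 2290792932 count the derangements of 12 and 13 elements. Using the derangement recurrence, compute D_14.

32071101049

D_14 = (14-1)·(D_13 + D_12) = 13·(2290792932 + 176214841) = 13·2467007773 = 32071101049.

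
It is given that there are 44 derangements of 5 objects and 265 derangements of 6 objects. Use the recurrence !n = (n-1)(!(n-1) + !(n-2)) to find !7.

1854

!7 = (7-1)·(!6 + !5) = 6·(265 + 44) = 6·309 = 1854.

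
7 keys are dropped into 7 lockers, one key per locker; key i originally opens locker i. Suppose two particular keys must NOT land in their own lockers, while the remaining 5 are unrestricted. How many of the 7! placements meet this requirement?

3720

Inclusion-exclusion on the 2 forbidden self-matches:
Σ_{j=0}^{2} (-1)^j C(2,j)(7-j)!
= C(2,0)·7! - C(2,1)·6! + C(2,2)·5!
= 5040 - 1440 + 120
= 3720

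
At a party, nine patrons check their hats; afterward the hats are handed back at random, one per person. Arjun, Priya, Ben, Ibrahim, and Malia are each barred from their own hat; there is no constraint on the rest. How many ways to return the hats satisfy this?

Inclusion-exclusion on the 5 forbidden self-matches:
Σ_{j=0}^{5} (-1)^j C(5,j)(9-j)!
= C(5,0)·9! - C(5,1)·8! + C(5,2)·7! - C(5,3)·6! + C(5,4)·5! - C(5,5)·4!
= 362880 - 201600 + 50400 - 7200 + 600 - 24
= 205056

205056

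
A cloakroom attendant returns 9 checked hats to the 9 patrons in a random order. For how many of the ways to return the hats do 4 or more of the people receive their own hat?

# with exactly i fixed is C(9,i)·!(9-i); sum over i=4..9:
  i=4: C(9,4)·!5 = 126·44 = 5544
  i=5: C(9,5)·!4 = 126·9 = 1134
  i=6: C(9,6)·!3 = 84·2 = 168
  i=7: C(9,7)·!2 = 36·1 = 36
  i=8: C(9,8)·!1 = 9·0 = 0
  i=9: C(9,9)·!0 = 1·1 = 1
Total = 6883.

6883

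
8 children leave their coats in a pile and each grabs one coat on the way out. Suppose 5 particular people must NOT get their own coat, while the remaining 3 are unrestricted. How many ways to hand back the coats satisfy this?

21234

Let A_j be the event that the j-th constrained one is fixed. By inclusion-exclusion over the 5 events:
Σ_{j=0}^{5} (-1)^j C(5,j)(8-j)!
= C(5,0)·8! - C(5,1)·7! + C(5,2)·6! - C(5,3)·5! + C(5,4)·4! - C(5,5)·3!
= 40320 - 25200 + 7200 - 1200 + 120 - 6
= 21234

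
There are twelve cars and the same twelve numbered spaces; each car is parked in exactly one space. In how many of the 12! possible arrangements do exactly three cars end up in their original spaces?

29369120

Choose which 3 of the 12 are fixed: C(12,3) = 220.
The other 9 form a derangement: !9 = 133496.
Total: 220 × 133496 = 29369120.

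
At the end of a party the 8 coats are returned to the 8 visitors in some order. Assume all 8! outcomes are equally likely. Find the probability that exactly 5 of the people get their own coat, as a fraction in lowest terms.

Favorable outcomes: C(8,5)·!3 = 56·2 = 112.
Total outcomes: 8! = 40320.
Probability = 112/40320 = 1/360.

1/360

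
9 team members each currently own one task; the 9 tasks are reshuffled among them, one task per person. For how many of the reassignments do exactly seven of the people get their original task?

36

Choose which 7 of the 9 are fixed: C(9,7) = 36.
The other 2 form a derangement: !2 = 1.
Total: 36 × 1 = 36.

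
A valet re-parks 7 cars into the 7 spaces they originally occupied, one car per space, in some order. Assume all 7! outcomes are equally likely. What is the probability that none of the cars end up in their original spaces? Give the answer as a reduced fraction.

103/280

Favorable outcomes: !7 = 1854.
Total outcomes: 7! = 5040.
Probability = 1854/5040 = 103/280.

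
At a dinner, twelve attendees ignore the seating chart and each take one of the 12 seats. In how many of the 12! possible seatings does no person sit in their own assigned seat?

!12 = 12! · Σ_{k=0}^{12} (-1)^k/k!
= 12! - 12!/1! + 12!/2! - 12!/3! + 12!/4! - 12!/5! + 12!/6! - 12!/7! + 12!/8! - 12!/9! + 12!/10! - 12!/11! + 12!/12!
= 479001600 - 479001600 + 239500800 - 79833600 + 19958400 - 3991680 + 665280 - 95040 + 11880 - 1320 + 132 - 12 + 1
= 176214841

176214841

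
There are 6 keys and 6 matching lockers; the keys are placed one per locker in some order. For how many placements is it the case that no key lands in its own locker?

Recurrence: !6 = 6·!5 + (-1)^6.
!6 = 6·44 + 1 = 265

265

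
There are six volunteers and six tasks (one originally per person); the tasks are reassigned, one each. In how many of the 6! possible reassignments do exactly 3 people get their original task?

Choose which 3 of the 6 are fixed: C(6,3) = 20.
The other 3 form a derangement: !3 = 2.
Total: 20 × 2 = 40.

40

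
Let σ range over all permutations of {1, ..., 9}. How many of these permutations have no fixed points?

133496

Recurrence: !9 = 8·(!8 + !7).
!9 = 8·(14833 + 1854) = 8·16687 = 133496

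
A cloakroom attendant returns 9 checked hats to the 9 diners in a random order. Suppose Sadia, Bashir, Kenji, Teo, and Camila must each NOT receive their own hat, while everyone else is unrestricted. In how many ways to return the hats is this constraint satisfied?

Let A_j be the event that the j-th constrained one is fixed. By inclusion-exclusion over the 5 events:
Σ_{j=0}^{5} (-1)^j C(5,j)(9-j)!
= C(5,0)·9! - C(5,1)·8! + C(5,2)·7! - C(5,3)·6! + C(5,4)·5! - C(5,5)·4!
= 362880 - 201600 + 50400 - 7200 + 600 - 24
= 205056

205056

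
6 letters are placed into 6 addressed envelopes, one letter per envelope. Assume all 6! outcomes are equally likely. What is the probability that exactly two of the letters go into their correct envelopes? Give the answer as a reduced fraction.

3/16

Favorable outcomes: C(6,2)·!4 = 15·9 = 135.
Total outcomes: 6! = 720.
Probability = 135/720 = 3/16.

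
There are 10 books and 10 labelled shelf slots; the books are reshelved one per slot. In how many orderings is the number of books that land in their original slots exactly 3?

222480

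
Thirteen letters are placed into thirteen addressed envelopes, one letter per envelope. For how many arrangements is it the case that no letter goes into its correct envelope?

2290792932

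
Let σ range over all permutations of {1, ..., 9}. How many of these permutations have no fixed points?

Recurrence: !9 = 9·!8 + (-1)^9.
!9 = 9·14833 - 1 = 133496

133496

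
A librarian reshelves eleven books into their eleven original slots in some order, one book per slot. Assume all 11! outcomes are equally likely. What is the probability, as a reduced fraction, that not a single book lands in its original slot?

Favorable outcomes: !11 = 14684570.
Total outcomes: 11! = 39916800.
Probability = 14684570/39916800 = 1468457/3991680.

1468457/3991680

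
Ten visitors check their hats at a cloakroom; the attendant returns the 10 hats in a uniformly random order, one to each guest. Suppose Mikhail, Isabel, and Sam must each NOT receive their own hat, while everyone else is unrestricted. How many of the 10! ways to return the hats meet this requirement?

2656080

Inclusion-exclusion on the 3 forbidden self-matches:
Σ_{j=0}^{3} (-1)^j C(3,j)(10-j)!
= C(3,0)·10! - C(3,1)·9! + C(3,2)·8! - C(3,3)·7!
= 3628800 - 1088640 + 120960 - 5040
= 2656080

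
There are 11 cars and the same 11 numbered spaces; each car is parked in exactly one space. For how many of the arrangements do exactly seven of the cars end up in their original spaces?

2970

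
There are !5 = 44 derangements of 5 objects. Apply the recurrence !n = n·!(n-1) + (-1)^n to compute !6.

265

!6 = 6·44 + 1 = 265.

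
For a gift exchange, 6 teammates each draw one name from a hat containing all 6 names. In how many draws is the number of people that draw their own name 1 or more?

455

# with exactly i fixed is C(6,i)·!(6-i); sum over i=1..6:
  i=1: C(6,1)·!5 = 6·44 = 264
  i=2: C(6,2)·!4 = 15·9 = 135
  i=3: C(6,3)·!3 = 20·2 = 40
  i=4: C(6,4)·!2 = 15·1 = 15
  i=5: C(6,5)·!1 = 6·0 = 0
  i=6: C(6,6)·!0 = 1·1 = 1
Total = 455.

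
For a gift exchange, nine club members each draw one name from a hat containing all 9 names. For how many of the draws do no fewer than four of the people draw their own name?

6883

# with exactly i fixed is C(9,i)·!(9-i); sum over i=4..9:
  i=4: C(9,4)·!5 = 126·44 = 5544
  i=5: C(9,5)·!4 = 126·9 = 1134
  i=6: C(9,6)·!3 = 84·2 = 168
  i=7: C(9,7)·!2 = 36·1 = 36
  i=8: C(9,8)·!1 = 9·0 = 0
  i=9: C(9,9)·!0 = 1·1 = 1
Total = 6883.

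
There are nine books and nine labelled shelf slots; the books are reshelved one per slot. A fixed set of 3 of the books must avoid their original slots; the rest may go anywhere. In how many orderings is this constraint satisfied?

Let A_j be the event that the j-th constrained one is fixed. By inclusion-exclusion over the 3 events:
Σ_{j=0}^{3} (-1)^j C(3,j)(9-j)!
= C(3,0)·9! - C(3,1)·8! + C(3,2)·7! - C(3,3)·6!
= 362880 - 120960 + 15120 - 720
= 256320

256320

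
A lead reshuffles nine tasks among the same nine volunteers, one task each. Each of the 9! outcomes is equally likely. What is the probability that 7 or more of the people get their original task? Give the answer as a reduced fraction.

37/362880

Favorable outcomes: Σ_{i≥7} C(9,i)·!(9-i) = 36·1 + 9·0 + 1·1 = 37.
Total outcomes: 9! = 362880.
Probability = 37/362880 = 37/362880.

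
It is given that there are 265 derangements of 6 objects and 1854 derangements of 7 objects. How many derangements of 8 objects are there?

14833

!8 = (8-1)·(!7 + !6) = 7·(1854 + 265) = 7·2119 = 14833.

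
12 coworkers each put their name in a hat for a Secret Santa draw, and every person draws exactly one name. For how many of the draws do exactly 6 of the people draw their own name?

244860

Pick the 6 fixed positions: C(12,6) = 924 ways.
The other 6 form a derangement: !6 = 265.
Total: 924 × 265 = 244860.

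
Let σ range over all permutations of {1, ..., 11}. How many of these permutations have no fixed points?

14684570

By inclusion-exclusion, !11 = Σ (-1)^k · 11!/k! for k=0..11
= 11! - 11!/1! + 11!/2! - 11!/3! + 11!/4! - 11!/5! + 11!/6! - 11!/7! + 11!/8! - 11!/9! + 11!/10! - 11!/11!
= 39916800 - 39916800 + 19958400 - 6652800 + 1663200 - 332640 + 55440 - 7920 + 990 - 110 + 11 - 1
= 14684570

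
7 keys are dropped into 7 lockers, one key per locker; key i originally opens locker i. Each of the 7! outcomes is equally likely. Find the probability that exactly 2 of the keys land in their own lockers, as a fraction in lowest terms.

11/60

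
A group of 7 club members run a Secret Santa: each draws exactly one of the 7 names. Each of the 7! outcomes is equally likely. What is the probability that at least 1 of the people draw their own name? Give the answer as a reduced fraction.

Favorable outcomes: Σ_{i≥1} C(7,i)·!(7-i) = 7·265 + 21·44 + 35·9 + 35·2 + 21·1 + 7·0 + 1·1 = 3186.
Total outcomes: 7! = 5040.
Probability = 3186/5040 = 177/280.

177/280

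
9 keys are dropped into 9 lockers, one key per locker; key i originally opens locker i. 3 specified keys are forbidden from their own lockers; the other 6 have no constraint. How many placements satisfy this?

Inclusion-exclusion on the 3 forbidden self-matches:
Σ_{j=0}^{3} (-1)^j C(3,j)(9-j)!
= C(3,0)·9! - C(3,1)·8! + C(3,2)·7! - C(3,3)·6!
= 362880 - 120960 + 15120 - 720
= 256320

256320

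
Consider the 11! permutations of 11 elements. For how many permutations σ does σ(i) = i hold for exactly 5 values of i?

Pick the 5 fixed positions: C(11,5) = 462 ways.
The remaining 6 must be deranged: !6 = 265.
Total: 462 × 265 = 122430.

122430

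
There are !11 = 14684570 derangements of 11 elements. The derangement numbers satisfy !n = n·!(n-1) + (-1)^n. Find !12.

!12 = 12·14684570 + 1 = 176214841.

176214841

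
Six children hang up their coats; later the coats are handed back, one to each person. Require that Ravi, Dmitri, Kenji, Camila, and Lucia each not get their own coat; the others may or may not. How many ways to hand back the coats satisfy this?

309

Let A_j be the event that the j-th constrained one is fixed. By inclusion-exclusion over the 5 events:
Σ_{j=0}^{5} (-1)^j C(5,j)(6-j)!
= C(5,0)·6! - C(5,1)·5! + C(5,2)·4! - C(5,3)·3! + C(5,4)·2! - C(5,5)·1!
= 720 - 600 + 240 - 60 + 10 - 1
= 309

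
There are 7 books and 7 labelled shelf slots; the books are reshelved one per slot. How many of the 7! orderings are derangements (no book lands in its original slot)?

The subfactorial !7 = [7!/e] (nearest integer).
7! = 5040, and 5040/e ≈ 1854.11, so !7 = 1854.

1854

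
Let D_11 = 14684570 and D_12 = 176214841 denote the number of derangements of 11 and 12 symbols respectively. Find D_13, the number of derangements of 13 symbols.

D_13 = (13-1)·(D_12 + D_11) = 12·(176214841 + 14684570) = 12·190899411 = 2290792932.

2290792932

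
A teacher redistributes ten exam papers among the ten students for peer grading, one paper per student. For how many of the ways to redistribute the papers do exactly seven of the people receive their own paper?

240

Pick the 7 fixed positions: C(10,7) = 120 ways.
The other 3 form a derangement: !3 = 2.
Total: 120 × 2 = 240.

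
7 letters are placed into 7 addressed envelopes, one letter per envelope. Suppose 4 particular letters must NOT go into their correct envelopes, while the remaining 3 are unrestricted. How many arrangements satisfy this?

2790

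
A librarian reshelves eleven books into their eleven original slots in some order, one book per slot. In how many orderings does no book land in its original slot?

14684570

Use !n = n·!(n-1) + (-1)^n.
!11 = 11·1334961 - 1 = 14684570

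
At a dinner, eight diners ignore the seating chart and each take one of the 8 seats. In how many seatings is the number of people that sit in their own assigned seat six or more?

# with exactly i fixed is C(8,i)·!(8-i); sum over i=6..8:
  i=6: C(8,6)·!2 = 28·1 = 28
  i=7: C(8,7)·!1 = 8·0 = 0
  i=8: C(8,8)·!0 = 1·1 = 1
Total = 29.

29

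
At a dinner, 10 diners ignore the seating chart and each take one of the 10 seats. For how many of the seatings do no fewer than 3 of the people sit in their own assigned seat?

291394

# with exactly i fixed is C(10,i)·!(10-i); sum over i=3..10:
  i=3: C(10,3)·!7 = 120·1854 = 222480
  i=4: C(10,4)·!6 = 210·265 = 55650
  i=5: C(10,5)·!5 = 252·44 = 11088
  i=6: C(10,6)·!4 = 210·9 = 1890
  i=7: C(10,7)·!3 = 120·2 = 240
  i=8: C(10,8)·!2 = 45·1 = 45
  i=9: C(10,9)·!1 = 10·0 = 0
  i=10: C(10,10)·!0 = 1·1 = 1
Total = 291394.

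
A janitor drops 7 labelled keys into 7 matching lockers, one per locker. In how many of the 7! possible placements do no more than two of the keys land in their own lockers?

Sum C(7,i)·!(7-i) for i = 0..2:
  i=0: C(7,0)·!7 = 1·1854 = 1854
  i=1: C(7,1)·!6 = 7·265 = 1855
  i=2: C(7,2)·!5 = 21·44 = 924
Total = 4633.

4633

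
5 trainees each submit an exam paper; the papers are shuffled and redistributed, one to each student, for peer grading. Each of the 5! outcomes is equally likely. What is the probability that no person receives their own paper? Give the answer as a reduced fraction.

11/30

Favorable outcomes: !5 = 44.
Total outcomes: 5! = 120.
Probability = 44/120 = 11/30.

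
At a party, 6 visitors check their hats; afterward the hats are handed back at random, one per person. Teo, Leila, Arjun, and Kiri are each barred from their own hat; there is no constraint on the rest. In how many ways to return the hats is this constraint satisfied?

362

Let A_j be the event that the j-th constrained one is fixed. By inclusion-exclusion over the 4 events:
Σ_{j=0}^{4} (-1)^j C(4,j)(6-j)!
= C(4,0)·6! - C(4,1)·5! + C(4,2)·4! - C(4,3)·3! + C(4,4)·2!
= 720 - 480 + 144 - 24 + 2
= 362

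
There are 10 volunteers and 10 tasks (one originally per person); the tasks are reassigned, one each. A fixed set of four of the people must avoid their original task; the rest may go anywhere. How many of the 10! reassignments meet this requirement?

Inclusion-exclusion on the 4 forbidden self-matches:
Σ_{j=0}^{4} (-1)^j C(4,j)(10-j)!
= C(4,0)·10! - C(4,1)·9! + C(4,2)·8! - C(4,3)·7! + C(4,4)·6!
= 3628800 - 1451520 + 241920 - 20160 + 720
= 2399760

2399760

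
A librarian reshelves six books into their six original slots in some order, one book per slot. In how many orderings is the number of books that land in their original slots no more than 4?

719

Sum C(6,i)·!(6-i) for i = 0..4:
  i=0: C(6,0)·!6 = 1·265 = 265
  i=1: C(6,1)·!5 = 6·44 = 264
  i=2: C(6,2)·!4 = 15·9 = 135
  i=3: C(6,3)·!3 = 20·2 = 40
  i=4: C(6,4)·!2 = 15·1 = 15
Total = 719.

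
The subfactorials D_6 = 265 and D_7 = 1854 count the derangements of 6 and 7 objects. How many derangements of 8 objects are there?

D_8 = (8-1)·(D_7 + D_6) = 7·(1854 + 265) = 7·2119 = 14833.

14833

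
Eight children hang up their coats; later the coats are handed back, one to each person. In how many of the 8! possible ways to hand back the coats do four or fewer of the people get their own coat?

40179

Sum C(8,i)·!(8-i) for i = 0..4:
  i=0: C(8,0)·!8 = 1·14833 = 14833
  i=1: C(8,1)·!7 = 8·1854 = 14832
  i=2: C(8,2)·!6 = 28·265 = 7420
  i=3: C(8,3)·!5 = 56·44 = 2464
  i=4: C(8,4)·!4 = 70·9 = 630
Total = 40179.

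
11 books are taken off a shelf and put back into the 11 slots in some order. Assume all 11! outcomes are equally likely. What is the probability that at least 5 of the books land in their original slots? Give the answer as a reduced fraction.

Favorable outcomes: Σ_{i≥5} C(11,i)·!(11-i) = 462·265 + 462·44 + 330·9 + 165·2 + 55·1 + 11·0 + 1·1 = 146114.
Total outcomes: 11! = 39916800.
Probability = 146114/39916800 = 73057/19958400.

73057/19958400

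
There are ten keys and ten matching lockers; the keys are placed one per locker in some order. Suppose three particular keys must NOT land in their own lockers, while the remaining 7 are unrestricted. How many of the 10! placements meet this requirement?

2656080

Let A_j be the event that the j-th constrained one is fixed. By inclusion-exclusion over the 3 events:
Σ_{j=0}^{3} (-1)^j C(3,j)(10-j)!
= C(3,0)·10! - C(3,1)·9! + C(3,2)·8! - C(3,3)·7!
= 3628800 - 1088640 + 120960 - 5040
= 2656080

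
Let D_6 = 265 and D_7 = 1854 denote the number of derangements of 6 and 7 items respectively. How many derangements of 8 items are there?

D_8 = (8-1)·(D_7 + D_6) = 7·(1854 + 265) = 7·2119 = 14833.

14833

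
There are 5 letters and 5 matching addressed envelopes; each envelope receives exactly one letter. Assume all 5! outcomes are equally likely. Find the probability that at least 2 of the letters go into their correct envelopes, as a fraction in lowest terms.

Favorable outcomes: Σ_{i≥2} C(5,i)·!(5-i) = 10·2 + 10·1 + 5·0 + 1·1 = 31.
Total outcomes: 5! = 120.
Probability = 31/120 = 31/120.

31/120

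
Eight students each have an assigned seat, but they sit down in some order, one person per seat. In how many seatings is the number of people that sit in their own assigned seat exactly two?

Choose which 2 of the 8 are fixed: C(8,2) = 28.
The other 6 form a derangement: !6 = 265.
Total: 28 × 265 = 7420.

7420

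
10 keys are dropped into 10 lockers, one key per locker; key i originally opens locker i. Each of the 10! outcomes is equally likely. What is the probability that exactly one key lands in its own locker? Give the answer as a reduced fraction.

16687/45360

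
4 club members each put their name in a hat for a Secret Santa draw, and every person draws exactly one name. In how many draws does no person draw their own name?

9

The subfactorial !4 = [4!/e] (nearest integer).
4! = 24, and 24/e ≈ 8.83, so !4 = 9.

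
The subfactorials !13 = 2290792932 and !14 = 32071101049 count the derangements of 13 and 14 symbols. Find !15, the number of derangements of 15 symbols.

!15 = (15-1)·(!14 + !13) = 14·(32071101049 + 2290792932) = 14·34361893981 = 481066515734.

481066515734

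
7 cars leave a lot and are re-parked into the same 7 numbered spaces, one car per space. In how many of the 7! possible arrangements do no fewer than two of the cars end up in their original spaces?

1331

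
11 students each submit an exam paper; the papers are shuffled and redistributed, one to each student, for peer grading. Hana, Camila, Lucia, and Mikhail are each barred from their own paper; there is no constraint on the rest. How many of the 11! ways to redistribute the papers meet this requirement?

Let A_j be the event that the j-th constrained one is fixed. By inclusion-exclusion over the 4 events:
Σ_{j=0}^{4} (-1)^j C(4,j)(11-j)!
= C(4,0)·11! - C(4,1)·10! + C(4,2)·9! - C(4,3)·8! + C(4,4)·7!
= 39916800 - 14515200 + 2177280 - 161280 + 5040
= 27422640

27422640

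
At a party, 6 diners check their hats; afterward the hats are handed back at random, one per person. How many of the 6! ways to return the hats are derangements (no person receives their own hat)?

Use !n = n·!(n-1) + (-1)^n.
!6 = 6·44 + 1 = 265

265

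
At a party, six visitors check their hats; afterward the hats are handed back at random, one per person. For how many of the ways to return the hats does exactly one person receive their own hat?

264

Choose which one of the 6 is fixed: C(6,1) = 6.
The remaining 5 must be deranged: !5 = 44.
Total: 6 × 44 = 264.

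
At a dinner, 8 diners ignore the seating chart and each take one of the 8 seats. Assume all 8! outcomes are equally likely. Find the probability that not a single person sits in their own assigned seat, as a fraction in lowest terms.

Favorable outcomes: !8 = 14833.
Total outcomes: 8! = 40320.
Probability = 14833/40320 = 2119/5760.

2119/5760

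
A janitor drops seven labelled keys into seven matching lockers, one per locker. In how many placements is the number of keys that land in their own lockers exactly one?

1855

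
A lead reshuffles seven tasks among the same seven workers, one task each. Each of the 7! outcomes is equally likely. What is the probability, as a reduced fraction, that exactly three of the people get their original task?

1/16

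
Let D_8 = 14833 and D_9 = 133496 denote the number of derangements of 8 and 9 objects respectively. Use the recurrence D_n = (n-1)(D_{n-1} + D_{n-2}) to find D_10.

D_10 = (10-1)·(D_9 + D_8) = 9·(133496 + 14833) = 9·148329 = 1334961.

1334961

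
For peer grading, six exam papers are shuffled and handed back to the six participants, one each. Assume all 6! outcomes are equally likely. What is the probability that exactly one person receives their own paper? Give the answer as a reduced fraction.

11/30

Favorable outcomes: C(6,1)·!5 = 6·44 = 264.
Total outcomes: 6! = 720.
Probability = 264/720 = 11/30.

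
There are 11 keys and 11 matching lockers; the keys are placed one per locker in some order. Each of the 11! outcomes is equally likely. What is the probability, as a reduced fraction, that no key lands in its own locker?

1468457/3991680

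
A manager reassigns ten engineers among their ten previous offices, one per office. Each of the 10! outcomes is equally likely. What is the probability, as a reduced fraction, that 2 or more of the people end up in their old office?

958879/3628800

Favorable outcomes: Σ_{i≥2} C(10,i)·!(10-i) = 45·14833 + 120·1854 + 210·265 + 252·44 + 210·9 + 120·2 + 45·1 + 10·0 + 1·1 = 958879.
Total outcomes: 10! = 3628800.
Probability = 958879/3628800 = 958879/3628800.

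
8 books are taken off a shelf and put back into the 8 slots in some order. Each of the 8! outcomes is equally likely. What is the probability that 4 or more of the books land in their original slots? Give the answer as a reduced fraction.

Favorable outcomes: Σ_{i≥4} C(8,i)·!(8-i) = 70·9 + 56·2 + 28·1 + 8·0 + 1·1 = 771.
Total outcomes: 8! = 40320.
Probability = 771/40320 = 257/13440.

257/13440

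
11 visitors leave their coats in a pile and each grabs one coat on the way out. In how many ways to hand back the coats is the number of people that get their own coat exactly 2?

7342280

Choose which 2 of the 11 are fixed: C(11,2) = 55.
The other 9 form a derangement: !9 = 133496.
Total: 55 × 133496 = 7342280.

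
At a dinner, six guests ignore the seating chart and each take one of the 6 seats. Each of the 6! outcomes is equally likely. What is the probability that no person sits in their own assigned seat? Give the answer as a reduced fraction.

53/144

Favorable outcomes: !6 = 265.
Total outcomes: 6! = 720.
Probability = 265/720 = 53/144.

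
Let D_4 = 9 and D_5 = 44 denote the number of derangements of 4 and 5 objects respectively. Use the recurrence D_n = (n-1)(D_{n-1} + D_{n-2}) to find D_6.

D_6 = (6-1)·(D_5 + D_4) = 5·(44 + 9) = 5·53 = 265.

265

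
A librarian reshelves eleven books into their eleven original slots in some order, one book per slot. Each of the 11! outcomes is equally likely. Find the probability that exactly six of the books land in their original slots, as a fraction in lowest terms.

Favorable outcomes: C(11,6)·!5 = 462·44 = 20328.
Total outcomes: 11! = 39916800.
Probability = 20328/39916800 = 11/21600.

11/21600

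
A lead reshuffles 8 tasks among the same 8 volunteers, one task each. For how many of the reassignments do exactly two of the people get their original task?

7420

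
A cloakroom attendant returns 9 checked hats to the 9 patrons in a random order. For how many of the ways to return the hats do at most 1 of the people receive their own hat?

266993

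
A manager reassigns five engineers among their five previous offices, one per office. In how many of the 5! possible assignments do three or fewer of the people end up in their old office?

# with exactly i fixed is C(5,i)·!(5-i); sum over i=0..3:
  i=0: C(5,0)·!5 = 1·44 = 44
  i=1: C(5,1)·!4 = 5·9 = 45
  i=2: C(5,2)·!3 = 10·2 = 20
  i=3: C(5,3)·!2 = 10·1 = 10
Total = 119.

119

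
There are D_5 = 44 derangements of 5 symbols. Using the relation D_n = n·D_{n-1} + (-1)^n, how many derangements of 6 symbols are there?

265

D_6 = 6·44 + 1 = 265.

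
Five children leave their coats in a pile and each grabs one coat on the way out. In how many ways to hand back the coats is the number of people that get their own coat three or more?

11

# with exactly i fixed is C(5,i)·!(5-i); sum over i=3..5:
  i=3: C(5,3)·!2 = 10·1 = 10
  i=4: C(5,4)·!1 = 5·0 = 0
  i=5: C(5,5)·!0 = 1·1 = 1
Total = 11.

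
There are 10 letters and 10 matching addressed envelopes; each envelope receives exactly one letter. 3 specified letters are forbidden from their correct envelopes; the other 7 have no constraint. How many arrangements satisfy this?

Inclusion-exclusion on the 3 forbidden self-matches:
Σ_{j=0}^{3} (-1)^j C(3,j)(10-j)!
= C(3,0)·10! - C(3,1)·9! + C(3,2)·8! - C(3,3)·7!
= 3628800 - 1088640 + 120960 - 5040
= 2656080

2656080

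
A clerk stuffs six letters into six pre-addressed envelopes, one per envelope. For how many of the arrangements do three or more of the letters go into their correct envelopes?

56

Sum C(6,i)·!(6-i) for i = 3..6:
  i=3: C(6,3)·!3 = 20·2 = 40
  i=4: C(6,4)·!2 = 15·1 = 15
  i=5: C(6,5)·!1 = 6·0 = 0
  i=6: C(6,6)·!0 = 1·1 = 1
Total = 56.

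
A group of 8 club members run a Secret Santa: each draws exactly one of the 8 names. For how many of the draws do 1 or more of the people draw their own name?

25487

Sum C(8,i)·!(8-i) for i = 1..8:
  i=1: C(8,1)·!7 = 8·1854 = 14832
  i=2: C(8,2)·!6 = 28·265 = 7420
  i=3: C(8,3)·!5 = 56·44 = 2464
  i=4: C(8,4)·!4 = 70·9 = 630
  i=5: C(8,5)·!3 = 56·2 = 112
  i=6: C(8,6)·!2 = 28·1 = 28
  i=7: C(8,7)·!1 = 8·0 = 0
  i=8: C(8,8)·!0 = 1·1 = 1
Total = 25487.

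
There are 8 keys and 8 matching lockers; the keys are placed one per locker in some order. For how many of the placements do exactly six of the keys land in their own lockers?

Choose which 6 of the 8 are fixed: C(8,6) = 28.
The other 2 form a derangement: !2 = 1.
Total: 28 × 1 = 28.

28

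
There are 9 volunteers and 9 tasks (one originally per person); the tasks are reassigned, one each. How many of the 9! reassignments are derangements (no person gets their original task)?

The subfactorial !9 = [9!/e] (nearest integer).
9! = 362880, and 362880/e ≈ 133496.09, so !9 = 133496.

133496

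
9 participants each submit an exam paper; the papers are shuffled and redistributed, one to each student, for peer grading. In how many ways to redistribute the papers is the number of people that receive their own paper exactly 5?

1134

Choose which 5 of the 9 are fixed: C(9,5) = 126.
The remaining 4 must be deranged: !4 = 9.
Total: 126 × 9 = 1134.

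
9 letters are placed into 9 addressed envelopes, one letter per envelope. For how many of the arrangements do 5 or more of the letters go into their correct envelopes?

1339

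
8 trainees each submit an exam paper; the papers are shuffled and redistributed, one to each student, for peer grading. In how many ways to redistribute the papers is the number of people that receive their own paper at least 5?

141

# with exactly i fixed is C(8,i)·!(8-i); sum over i=5..8:
  i=5: C(8,5)·!3 = 56·2 = 112
  i=6: C(8,6)·!2 = 28·1 = 28
  i=7: C(8,7)·!1 = 8·0 = 0
  i=8: C(8,8)·!0 = 1·1 = 1
Total = 141.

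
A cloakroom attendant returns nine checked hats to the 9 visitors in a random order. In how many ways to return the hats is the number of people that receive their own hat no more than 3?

355997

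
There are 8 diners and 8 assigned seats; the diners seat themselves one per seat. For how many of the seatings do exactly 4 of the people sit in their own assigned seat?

Pick the 4 fixed positions: C(8,4) = 70 ways.
The other 4 form a derangement: !4 = 9.
Total: 70 × 9 = 630.

630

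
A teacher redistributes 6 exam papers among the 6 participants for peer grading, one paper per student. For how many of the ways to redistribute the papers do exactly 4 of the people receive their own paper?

15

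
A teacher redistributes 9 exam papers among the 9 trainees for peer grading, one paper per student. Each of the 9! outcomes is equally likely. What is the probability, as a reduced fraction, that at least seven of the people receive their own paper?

37/362880

Favorable outcomes: Σ_{i≥7} C(9,i)·!(9-i) = 36·1 + 9·0 + 1·1 = 37.
Total outcomes: 9! = 362880.
Probability = 37/362880 = 37/362880.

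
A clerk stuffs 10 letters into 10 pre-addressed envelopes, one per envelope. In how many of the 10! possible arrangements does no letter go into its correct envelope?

The subfactorial !10 = [10!/e] (nearest integer).
10! = 3628800, and 3628800/e ≈ 1334960.92, so !10 = 1334961.

1334961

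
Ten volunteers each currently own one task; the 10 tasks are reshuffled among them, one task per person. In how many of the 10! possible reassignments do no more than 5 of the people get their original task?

# with exactly i fixed is C(10,i)·!(10-i); sum over i=0..5:
  i=0: C(10,0)·!10 = 1·1334961 = 1334961
  i=1: C(10,1)·!9 = 10·133496 = 1334960
  i=2: C(10,2)·!8 = 45·14833 = 667485
  i=3: C(10,3)·!7 = 120·1854 = 222480
  i=4: C(10,4)·!6 = 210·265 = 55650
  i=5: C(10,5)·!5 = 252·44 = 11088
Total = 3626624.

3626624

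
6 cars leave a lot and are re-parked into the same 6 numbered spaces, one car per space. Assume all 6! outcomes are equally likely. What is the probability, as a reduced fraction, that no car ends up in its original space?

Favorable outcomes: !6 = 265.
Total outcomes: 6! = 720.
Probability = 265/720 = 53/144.

53/144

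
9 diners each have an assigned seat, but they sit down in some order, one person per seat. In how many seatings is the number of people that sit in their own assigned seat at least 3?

29143

Sum C(9,i)·!(9-i) for i = 3..9:
  i=3: C(9,3)·!6 = 84·265 = 22260
  i=4: C(9,4)·!5 = 126·44 = 5544
  i=5: C(9,5)·!4 = 126·9 = 1134
  i=6: C(9,6)·!3 = 84·2 = 168
  i=7: C(9,7)·!2 = 36·1 = 36
  i=8: C(9,8)·!1 = 9·0 = 0
  i=9: C(9,9)·!0 = 1·1 = 1
Total = 29143.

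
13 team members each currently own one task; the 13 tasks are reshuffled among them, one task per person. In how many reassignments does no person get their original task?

2290792932

The subfactorial !13 = [13!/e] (nearest integer).
13! = 6227020800, and 6227020800/e ≈ 2290792932.07, so !13 = 2290792932.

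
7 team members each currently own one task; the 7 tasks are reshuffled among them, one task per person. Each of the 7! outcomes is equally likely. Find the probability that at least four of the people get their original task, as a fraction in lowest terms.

23/1260

Favorable outcomes: Σ_{i≥4} C(7,i)·!(7-i) = 35·2 + 21·1 + 7·0 + 1·1 = 92.
Total outcomes: 7! = 5040.
Probability = 92/5040 = 23/1260.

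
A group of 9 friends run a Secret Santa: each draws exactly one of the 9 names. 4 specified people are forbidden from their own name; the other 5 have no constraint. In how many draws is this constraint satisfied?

Let A_j be the event that the j-th constrained one is fixed. By inclusion-exclusion over the 4 events:
Σ_{j=0}^{4} (-1)^j C(4,j)(9-j)!
= C(4,0)·9! - C(4,1)·8! + C(4,2)·7! - C(4,3)·6! + C(4,4)·5!
= 362880 - 161280 + 30240 - 2880 + 120
= 229080

229080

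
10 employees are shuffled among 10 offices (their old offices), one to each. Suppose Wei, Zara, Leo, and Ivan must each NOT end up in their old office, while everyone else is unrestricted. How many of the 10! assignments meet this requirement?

2399760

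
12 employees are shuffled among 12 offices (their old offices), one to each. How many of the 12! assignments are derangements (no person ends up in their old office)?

176214841

Recurrence: !12 = 12·!11 + (-1)^12.
!12 = 12·14684570 + 1 = 176214841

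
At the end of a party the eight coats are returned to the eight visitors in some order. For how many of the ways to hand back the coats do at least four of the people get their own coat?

# with exactly i fixed is C(8,i)·!(8-i); sum over i=4..8:
  i=4: C(8,4)·!4 = 70·9 = 630
  i=5: C(8,5)·!3 = 56·2 = 112
  i=6: C(8,6)·!2 = 28·1 = 28
  i=7: C(8,7)·!1 = 8·0 = 0
  i=8: C(8,8)·!0 = 1·1 = 1
Total = 771.

771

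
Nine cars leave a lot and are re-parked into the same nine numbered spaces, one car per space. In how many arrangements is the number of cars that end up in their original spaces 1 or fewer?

Sum C(9,i)·!(9-i) for i = 0..1:
  i=0: C(9,0)·!9 = 1·133496 = 133496
  i=1: C(9,1)·!8 = 9·14833 = 133497
Total = 266993.

266993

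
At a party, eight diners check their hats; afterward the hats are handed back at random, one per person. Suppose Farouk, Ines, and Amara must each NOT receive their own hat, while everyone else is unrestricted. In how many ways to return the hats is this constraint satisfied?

27240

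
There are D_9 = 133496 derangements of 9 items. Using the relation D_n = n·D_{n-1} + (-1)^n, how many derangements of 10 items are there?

1334961

D_10 = 10·133496 + 1 = 1334961.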